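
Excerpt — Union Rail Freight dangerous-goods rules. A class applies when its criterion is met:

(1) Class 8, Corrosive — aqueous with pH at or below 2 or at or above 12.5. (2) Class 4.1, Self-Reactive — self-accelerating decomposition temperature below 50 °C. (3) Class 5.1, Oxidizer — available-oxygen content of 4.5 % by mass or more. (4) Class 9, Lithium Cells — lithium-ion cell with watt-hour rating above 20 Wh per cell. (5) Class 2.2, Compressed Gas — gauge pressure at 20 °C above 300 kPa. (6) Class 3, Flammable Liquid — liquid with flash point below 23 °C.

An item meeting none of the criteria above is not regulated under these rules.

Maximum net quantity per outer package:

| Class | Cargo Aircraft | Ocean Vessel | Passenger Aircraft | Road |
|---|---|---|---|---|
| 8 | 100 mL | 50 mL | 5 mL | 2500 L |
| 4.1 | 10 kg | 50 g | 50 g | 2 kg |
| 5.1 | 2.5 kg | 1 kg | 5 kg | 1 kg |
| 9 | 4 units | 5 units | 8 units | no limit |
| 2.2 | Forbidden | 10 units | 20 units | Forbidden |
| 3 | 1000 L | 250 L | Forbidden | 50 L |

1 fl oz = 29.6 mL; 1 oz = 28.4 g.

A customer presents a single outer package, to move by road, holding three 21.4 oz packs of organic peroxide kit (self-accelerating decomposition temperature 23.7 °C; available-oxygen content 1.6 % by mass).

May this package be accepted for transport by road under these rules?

The organic peroxide kit has self-accelerating decomposition temperature 23.7 °C, which is < 50 °C, so it is Class 4.1 (Self-Reactive).
Class 4.1 quantity: three 21.4 oz packs = 1823.28 g.
1823.28 g ≤ 2 kg (road limit, Class 4.1) — within limit.

Yes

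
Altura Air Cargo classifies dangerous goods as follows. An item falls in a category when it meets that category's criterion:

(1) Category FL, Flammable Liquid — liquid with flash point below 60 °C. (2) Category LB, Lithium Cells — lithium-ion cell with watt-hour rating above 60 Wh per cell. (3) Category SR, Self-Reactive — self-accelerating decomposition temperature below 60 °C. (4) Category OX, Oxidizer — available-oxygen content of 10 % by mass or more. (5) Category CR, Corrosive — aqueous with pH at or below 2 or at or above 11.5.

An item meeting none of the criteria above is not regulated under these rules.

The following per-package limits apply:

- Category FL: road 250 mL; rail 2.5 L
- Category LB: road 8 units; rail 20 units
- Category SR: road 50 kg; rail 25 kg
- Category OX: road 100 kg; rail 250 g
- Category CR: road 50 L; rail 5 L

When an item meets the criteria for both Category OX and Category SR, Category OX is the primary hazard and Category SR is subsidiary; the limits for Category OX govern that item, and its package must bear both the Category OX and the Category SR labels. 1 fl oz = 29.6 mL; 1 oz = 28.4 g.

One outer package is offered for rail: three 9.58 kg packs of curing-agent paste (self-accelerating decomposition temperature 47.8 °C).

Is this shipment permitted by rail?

No

With self-accelerating decomposition temperature 47.8 °C (< 60 °C), the curing-agent paste falls in Category SR.
Category SR quantity: three 9.58 kg packs = 28.74 kg.
28.74 kg exceeds the rail limit of 25 kg for Category SR.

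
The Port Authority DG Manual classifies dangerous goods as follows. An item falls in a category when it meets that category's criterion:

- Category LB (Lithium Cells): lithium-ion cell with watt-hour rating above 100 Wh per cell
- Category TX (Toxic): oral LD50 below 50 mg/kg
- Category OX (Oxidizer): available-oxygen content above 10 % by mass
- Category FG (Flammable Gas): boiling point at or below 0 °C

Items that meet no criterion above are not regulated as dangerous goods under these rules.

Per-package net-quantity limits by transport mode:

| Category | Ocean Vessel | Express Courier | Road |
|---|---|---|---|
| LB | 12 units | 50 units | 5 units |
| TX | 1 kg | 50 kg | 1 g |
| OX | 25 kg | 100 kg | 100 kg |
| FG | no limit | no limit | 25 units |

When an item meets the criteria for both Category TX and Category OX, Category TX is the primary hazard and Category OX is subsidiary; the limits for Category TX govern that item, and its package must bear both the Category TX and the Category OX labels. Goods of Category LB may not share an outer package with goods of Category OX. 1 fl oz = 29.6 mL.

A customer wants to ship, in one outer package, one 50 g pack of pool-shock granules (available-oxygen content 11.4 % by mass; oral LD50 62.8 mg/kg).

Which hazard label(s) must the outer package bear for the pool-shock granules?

Available-oxygen content 11.4 % by mass meets the Category OX criterion (Oxidizer), so the pool-shock granules are Category OX.
Only the Category OX label is required.

Category OX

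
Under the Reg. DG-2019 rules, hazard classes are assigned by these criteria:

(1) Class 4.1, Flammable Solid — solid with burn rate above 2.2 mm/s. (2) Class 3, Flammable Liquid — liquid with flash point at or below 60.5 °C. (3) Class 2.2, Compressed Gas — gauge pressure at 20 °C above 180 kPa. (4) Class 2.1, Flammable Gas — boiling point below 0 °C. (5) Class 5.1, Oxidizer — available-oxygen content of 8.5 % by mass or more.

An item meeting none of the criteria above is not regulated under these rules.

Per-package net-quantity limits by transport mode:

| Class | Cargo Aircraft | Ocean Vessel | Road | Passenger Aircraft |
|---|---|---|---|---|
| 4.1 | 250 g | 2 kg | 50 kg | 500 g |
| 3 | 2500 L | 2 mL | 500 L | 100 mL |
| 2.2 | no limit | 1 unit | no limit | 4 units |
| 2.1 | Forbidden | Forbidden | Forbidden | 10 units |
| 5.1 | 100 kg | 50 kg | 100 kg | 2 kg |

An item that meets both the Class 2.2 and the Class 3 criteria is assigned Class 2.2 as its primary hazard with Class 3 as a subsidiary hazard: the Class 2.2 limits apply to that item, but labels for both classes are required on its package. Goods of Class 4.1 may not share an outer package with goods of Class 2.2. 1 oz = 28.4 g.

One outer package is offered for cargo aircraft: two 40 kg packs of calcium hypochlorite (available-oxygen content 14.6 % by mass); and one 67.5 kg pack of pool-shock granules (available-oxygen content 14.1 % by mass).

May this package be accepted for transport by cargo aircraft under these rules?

No

With available-oxygen content 14.6 % by mass (≥ 8.5 % by mass), the calcium hypochlorite falls in Class 5.1.
The pool-shock granules have available-oxygen content 14.1 % by mass, which is ≥ 8.5 % by mass, so they are Class 5.1 (Oxidizer).
Class 5.1 net quantity: (two 40 kg packs = 80 kg) + 67.5 kg = 147.5 kg.
147.5 kg > 100 kg (cargo aircraft limit, Class 5.1) — over the limit.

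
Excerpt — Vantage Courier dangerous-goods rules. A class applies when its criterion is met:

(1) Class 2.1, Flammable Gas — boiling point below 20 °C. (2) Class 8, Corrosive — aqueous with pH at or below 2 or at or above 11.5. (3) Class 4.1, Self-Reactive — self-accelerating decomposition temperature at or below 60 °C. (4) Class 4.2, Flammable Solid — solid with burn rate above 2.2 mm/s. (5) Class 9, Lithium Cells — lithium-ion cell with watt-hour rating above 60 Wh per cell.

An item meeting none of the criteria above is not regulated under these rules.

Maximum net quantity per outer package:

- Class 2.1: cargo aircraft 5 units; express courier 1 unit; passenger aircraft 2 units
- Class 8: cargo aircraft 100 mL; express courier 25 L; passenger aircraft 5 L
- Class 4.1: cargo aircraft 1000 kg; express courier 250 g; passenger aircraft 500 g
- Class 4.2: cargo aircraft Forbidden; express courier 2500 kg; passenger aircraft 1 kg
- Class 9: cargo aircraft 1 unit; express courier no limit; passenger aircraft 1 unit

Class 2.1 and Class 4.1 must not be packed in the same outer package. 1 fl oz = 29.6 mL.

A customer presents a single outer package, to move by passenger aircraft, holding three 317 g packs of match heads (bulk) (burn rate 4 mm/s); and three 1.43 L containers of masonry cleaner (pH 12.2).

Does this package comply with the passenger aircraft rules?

With burn rate 4 mm/s (> 2.2 mm/s), the match heads (bulk) fall in Class 4.2.
With pH 12.2 (≥ 11.5), the masonry cleaner falls in Class 8.
Class 4.2 quantity: three 317 g packs = 951 g.
951 g ≤ 1 kg (passenger aircraft limit, Class 4.2) — within limit.
Class 8 quantity: three 1.43 L containers = 4.29 L.
4.29 L is within the passenger aircraft limit of 5 L for Class 8.
The segregation rule (Class 2.1 with Class 4.1) does not apply to Class 4.2 with Class 8.
Every hazard class is within its passenger aircraft limit and no segregation rule is violated.

Yes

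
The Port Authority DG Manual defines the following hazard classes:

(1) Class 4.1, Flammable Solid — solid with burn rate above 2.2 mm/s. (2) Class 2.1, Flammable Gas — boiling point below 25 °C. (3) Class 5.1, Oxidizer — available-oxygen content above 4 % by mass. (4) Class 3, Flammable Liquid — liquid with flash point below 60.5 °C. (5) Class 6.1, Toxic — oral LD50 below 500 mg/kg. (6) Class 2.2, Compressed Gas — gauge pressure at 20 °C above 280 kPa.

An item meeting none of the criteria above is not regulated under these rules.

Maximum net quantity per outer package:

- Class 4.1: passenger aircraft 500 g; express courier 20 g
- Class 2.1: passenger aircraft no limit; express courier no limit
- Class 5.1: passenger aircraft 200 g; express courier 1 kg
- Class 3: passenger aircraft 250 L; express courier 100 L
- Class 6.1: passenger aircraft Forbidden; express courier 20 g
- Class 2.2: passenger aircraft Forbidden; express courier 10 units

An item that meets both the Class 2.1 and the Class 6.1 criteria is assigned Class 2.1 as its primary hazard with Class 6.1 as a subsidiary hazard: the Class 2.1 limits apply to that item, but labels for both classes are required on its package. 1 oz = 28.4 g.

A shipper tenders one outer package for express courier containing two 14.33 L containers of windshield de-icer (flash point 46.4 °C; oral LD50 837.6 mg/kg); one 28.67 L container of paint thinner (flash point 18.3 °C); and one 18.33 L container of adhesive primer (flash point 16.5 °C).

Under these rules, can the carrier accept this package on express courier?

Windshield de-icer: flash point 46.4 °C < 60.5 °C → Class 3 (Flammable Liquid).
Flash point 18.3 °C meets the Class 3 criterion (Flammable Liquid), so the paint thinner is Class 3.
Flash point 16.5 °C meets the Class 3 criterion (Flammable Liquid), so the adhesive primer is Class 3.
Class 3 net quantity: (two 14.33 L containers = 28.66 L) + 28.67 L + 18.33 L = 75.66 L.
75.66 L ≤ 100 L (express courier limit, Class 3) — within limit.

Yes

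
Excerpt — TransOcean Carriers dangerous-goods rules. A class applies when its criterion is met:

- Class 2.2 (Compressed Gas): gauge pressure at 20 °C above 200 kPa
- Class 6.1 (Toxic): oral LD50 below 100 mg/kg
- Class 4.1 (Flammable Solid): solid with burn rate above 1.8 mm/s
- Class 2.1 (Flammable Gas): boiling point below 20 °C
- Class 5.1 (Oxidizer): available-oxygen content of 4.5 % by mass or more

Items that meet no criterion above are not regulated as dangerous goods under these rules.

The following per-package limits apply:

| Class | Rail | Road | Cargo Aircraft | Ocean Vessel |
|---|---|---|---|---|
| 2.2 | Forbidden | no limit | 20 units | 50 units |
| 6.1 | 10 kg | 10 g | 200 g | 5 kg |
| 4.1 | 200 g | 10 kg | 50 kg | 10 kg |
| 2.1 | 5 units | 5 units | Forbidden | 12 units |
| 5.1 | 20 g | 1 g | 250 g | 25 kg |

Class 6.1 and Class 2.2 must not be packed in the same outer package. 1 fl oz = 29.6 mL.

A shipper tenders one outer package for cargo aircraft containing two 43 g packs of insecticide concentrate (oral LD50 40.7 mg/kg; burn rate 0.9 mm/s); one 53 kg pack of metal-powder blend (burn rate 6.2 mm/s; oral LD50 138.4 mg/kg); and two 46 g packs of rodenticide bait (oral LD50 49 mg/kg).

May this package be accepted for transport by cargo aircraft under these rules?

Insecticide concentrate: oral LD50 40.7 mg/kg < 100 mg/kg → Class 6.1 (Toxic).
Metal-powder blend: burn rate 6.2 mm/s > 1.8 mm/s → Class 4.1 (Flammable Solid).
With oral LD50 49 mg/kg (< 100 mg/kg), the rodenticide bait falls in Class 6.1.
Class 4.1 quantity: 53 kg.
53 kg exceeds the cargo aircraft limit of 50 kg for Class 4.1.
Class 6.1 net quantity: (two 43 g packs = 86 g) + (two 46 g packs = 92 g) = 178 g.
That is within the Class 6.1 cargo aircraft limit of 200 g.
The segregation rule (Class 6.1 with Class 2.2) does not apply to Class 4.1 with Class 6.1.

No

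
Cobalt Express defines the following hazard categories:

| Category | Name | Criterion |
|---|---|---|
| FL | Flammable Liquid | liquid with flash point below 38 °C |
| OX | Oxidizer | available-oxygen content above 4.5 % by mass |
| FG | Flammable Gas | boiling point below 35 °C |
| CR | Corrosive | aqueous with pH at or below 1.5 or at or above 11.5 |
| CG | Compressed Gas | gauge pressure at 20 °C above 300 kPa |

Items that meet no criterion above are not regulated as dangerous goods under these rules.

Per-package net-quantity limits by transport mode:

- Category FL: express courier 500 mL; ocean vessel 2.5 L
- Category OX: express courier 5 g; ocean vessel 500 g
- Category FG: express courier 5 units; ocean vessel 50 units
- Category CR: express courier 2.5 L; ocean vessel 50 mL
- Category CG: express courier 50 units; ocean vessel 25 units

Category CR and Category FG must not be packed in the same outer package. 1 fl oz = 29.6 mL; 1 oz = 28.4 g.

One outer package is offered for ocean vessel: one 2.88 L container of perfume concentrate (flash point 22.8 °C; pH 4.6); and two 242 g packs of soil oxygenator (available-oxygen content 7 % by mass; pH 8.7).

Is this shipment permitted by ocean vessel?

Perfume concentrate: flash point 22.8 °C < 38 °C → Category FL (Flammable Liquid).
With available-oxygen content 7 % by mass (> 4.5 % by mass), the soil oxygenator falls in Category OX.
Category OX quantity: two 242 g packs = 484 g.
That is within the Category OX ocean vessel limit of 500 g.
Category FL quantity: 2.88 L.
2.88 L exceeds the ocean vessel limit of 2.5 L for Category FL.
The segregation rule (Category CR with Category FG) does not apply to Category OX with Category FL.

No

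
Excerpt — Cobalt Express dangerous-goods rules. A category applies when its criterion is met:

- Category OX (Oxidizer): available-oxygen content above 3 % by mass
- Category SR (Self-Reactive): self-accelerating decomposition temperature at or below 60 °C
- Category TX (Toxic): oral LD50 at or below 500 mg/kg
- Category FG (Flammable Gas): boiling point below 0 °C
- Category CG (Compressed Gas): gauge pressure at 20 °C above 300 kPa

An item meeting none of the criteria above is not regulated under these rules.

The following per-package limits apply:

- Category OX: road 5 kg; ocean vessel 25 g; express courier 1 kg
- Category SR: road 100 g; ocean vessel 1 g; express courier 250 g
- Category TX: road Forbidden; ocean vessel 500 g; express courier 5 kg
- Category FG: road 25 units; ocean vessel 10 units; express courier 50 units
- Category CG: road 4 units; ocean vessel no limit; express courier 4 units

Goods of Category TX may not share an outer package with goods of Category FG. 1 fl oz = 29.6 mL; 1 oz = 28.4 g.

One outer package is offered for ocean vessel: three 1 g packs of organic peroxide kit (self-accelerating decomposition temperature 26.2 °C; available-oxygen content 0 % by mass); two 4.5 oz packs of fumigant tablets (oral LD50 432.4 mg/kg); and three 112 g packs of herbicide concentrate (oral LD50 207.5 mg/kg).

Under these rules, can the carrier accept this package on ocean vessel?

The organic peroxide kit has self-accelerating decomposition temperature 26.2 °C, which is ≤ 60 °C, so it is Category SR (Self-Reactive).
Oral LD50 432.4 mg/kg meets the Category TX criterion (Toxic), so the fumigant tablets are Category TX.
Herbicide concentrate: oral LD50 207.5 mg/kg ≤ 500 mg/kg → Category TX (Toxic).
Total Category TX: (two 4.5 oz packs = 255.6 g) + (three 112 g packs = 336 g) = 591.6 g.
591.6 g > 500 g (ocean vessel limit, Category TX) — over the limit.
Category SR quantity: three 1 g packs = 3 g.
That exceeds the Category SR ocean vessel limit of 1 g.
The segregation rule (Category TX with Category FG) does not apply to Category TX with Category SR.

No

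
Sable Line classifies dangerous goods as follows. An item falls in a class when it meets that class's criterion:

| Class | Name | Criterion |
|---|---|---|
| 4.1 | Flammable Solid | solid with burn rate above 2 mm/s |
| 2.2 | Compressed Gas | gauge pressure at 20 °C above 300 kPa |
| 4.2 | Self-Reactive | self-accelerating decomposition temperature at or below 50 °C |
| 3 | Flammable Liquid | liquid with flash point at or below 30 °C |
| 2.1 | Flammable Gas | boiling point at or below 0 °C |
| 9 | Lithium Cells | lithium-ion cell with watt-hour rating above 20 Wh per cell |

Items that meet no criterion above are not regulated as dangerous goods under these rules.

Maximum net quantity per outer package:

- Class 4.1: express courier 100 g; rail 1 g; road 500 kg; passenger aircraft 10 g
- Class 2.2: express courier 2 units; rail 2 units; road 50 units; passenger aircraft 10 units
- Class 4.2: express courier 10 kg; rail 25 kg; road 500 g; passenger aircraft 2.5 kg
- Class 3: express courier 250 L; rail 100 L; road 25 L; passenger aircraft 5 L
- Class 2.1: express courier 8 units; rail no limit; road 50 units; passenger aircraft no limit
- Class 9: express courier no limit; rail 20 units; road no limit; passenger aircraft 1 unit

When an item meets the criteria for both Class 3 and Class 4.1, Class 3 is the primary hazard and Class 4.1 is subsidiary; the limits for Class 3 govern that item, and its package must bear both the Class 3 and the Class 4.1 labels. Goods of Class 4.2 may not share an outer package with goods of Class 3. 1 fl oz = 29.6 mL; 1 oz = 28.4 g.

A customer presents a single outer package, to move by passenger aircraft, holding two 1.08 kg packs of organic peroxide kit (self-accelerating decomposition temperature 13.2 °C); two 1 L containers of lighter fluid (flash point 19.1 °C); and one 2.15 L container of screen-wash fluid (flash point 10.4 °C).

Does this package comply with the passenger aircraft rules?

Self-accelerating decomposition temperature 13.2 °C meets the Class 4.2 criterion (Self-Reactive), so the organic peroxide kit is Class 4.2.
Lighter fluid: flash point 19.1 °C ≤ 30 °C → Class 3 (Flammable Liquid).
With flash point 10.4 °C (≤ 30 °C), the screen-wash fluid falls in Class 3.
Class 4.2 quantity: two 1.08 kg packs = 2.16 kg.
2.16 kg ≤ 2.5 kg (passenger aircraft limit, Class 4.2) — within limit.
Class 3 net quantity: (two 1 L containers = 2 L) + 2.15 L = 4.15 L.
4.15 L is within the passenger aircraft limit of 5 L for Class 3.
Class 4.2 and Class 3 may not share an outer package.

No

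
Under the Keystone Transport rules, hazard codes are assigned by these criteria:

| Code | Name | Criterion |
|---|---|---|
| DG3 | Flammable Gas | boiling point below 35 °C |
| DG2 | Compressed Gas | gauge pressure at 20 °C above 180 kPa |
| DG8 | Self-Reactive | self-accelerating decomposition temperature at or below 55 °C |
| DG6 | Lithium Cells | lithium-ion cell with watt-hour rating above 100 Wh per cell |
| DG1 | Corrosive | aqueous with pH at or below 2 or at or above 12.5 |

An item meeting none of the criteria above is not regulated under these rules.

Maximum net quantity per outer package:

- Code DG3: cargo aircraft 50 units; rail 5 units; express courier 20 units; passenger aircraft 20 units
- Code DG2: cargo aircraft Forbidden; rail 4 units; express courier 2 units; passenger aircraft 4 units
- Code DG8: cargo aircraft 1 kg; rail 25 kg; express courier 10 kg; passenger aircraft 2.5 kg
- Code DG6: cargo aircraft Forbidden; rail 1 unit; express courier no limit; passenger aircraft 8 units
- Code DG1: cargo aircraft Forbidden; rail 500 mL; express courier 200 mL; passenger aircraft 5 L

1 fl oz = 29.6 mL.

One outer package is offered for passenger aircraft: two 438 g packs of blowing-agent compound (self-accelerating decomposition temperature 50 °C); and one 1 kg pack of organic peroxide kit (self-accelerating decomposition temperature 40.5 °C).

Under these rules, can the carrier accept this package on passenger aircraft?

Yes

Blowing-agent compound: self-accelerating decomposition temperature 50 °C ≤ 55 °C → Code DG8 (Self-Reactive).
Self-accelerating decomposition temperature 40.5 °C meets the Code DG8 criterion (Self-Reactive), so the organic peroxide kit is Code DG8.
Total Code DG8: (two 438 g packs = 876 g) + 1 kg = 1.876 kg.
1.876 kg ≤ 2.5 kg (passenger aircraft limit, Code DG8) — within limit.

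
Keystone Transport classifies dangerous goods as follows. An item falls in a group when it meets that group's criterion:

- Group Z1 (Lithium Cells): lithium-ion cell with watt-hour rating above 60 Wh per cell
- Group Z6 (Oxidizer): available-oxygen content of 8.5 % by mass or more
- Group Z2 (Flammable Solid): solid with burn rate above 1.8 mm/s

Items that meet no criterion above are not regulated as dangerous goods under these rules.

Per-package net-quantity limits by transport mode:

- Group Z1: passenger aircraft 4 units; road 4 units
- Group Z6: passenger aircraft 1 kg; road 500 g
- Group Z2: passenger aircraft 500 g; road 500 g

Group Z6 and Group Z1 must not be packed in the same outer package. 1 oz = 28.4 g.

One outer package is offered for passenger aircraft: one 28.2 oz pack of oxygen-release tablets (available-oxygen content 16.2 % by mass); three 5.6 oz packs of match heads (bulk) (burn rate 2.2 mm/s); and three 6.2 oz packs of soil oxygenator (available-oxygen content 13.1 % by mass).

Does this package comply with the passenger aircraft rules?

No

Oxygen-release tablets: available-oxygen content 16.2 % by mass ≥ 8.5 % by mass → Group Z6 (Oxidizer).
Burn rate 2.2 mm/s meets the Group Z2 criterion (Flammable Solid), so the match heads (bulk) are Group Z2.
Available-oxygen content 13.1 % by mass meets the Group Z6 criterion (Oxidizer), so the soil oxygenator is Group Z6.
Group Z6 net quantity: (one 28.2 oz pack = 800.88 g) + (three 6.2 oz packs = 528.24 g) = 1329.12 g.
1329.12 g exceeds the passenger aircraft limit of 1 kg for Group Z6.
Group Z2 quantity: three 5.6 oz packs = 477.12 g.
That is within the Group Z2 passenger aircraft limit of 500 g.
The segregation rule (Group Z6 with Group Z1) does not apply to Group Z6 with Group Z2.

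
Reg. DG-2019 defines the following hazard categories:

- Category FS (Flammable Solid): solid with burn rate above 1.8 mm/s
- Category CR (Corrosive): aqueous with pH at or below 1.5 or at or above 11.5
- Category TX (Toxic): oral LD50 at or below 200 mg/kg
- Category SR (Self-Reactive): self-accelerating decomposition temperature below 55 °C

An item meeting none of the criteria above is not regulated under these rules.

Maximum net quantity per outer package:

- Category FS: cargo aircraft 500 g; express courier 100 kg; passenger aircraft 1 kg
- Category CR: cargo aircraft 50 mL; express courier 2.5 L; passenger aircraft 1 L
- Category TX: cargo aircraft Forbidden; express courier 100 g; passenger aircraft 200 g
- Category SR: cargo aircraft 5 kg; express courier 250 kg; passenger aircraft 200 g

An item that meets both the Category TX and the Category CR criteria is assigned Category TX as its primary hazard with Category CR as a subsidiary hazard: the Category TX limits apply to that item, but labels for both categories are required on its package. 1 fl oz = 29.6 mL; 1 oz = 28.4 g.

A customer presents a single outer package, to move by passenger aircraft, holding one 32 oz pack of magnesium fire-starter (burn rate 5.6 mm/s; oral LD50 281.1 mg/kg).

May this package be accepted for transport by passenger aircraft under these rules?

Magnesium fire-starter: burn rate 5.6 mm/s > 1.8 mm/s → Category FS (Flammable Solid).
Category FS quantity: one 32 oz pack = 908.8 g.
908.8 g ≤ 1 kg (passenger aircraft limit, Category FS) — within limit.

Yes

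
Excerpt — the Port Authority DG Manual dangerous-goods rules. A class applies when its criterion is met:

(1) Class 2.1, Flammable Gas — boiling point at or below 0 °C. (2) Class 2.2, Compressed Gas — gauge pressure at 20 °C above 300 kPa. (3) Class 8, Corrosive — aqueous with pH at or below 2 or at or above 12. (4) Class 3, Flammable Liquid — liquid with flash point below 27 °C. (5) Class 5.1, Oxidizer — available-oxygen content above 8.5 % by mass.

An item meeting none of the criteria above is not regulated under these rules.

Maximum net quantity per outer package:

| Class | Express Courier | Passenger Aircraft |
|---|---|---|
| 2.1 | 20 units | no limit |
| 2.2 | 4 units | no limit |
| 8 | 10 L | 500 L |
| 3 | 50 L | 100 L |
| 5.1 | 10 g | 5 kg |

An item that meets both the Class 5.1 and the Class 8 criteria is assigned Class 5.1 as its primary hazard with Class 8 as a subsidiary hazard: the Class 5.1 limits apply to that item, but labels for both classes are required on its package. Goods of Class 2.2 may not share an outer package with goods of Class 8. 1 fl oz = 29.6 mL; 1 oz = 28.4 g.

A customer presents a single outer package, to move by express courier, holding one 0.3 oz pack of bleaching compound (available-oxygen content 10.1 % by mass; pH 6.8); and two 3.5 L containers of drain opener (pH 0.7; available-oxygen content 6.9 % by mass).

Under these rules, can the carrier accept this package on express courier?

Yes

Available-oxygen content 10.1 % by mass meets the Class 5.1 criterion (Oxidizer), so the bleaching compound is Class 5.1.
The drain opener has pH 0.7, which is ≤ 2, so it is Class 8 (Corrosive).
Class 8 quantity: two 3.5 L containers = 7 L.
7 L is within the express courier limit of 10 L for Class 8.
Class 5.1 quantity: one 0.3 oz pack = 8.52 g.
8.52 g is within the express courier limit of 10 g for Class 5.1.
The segregation rule (Class 2.2 with Class 8) does not apply to Class 8 with Class 5.1.
Every hazard class is within its express courier limit and no segregation rule is violated.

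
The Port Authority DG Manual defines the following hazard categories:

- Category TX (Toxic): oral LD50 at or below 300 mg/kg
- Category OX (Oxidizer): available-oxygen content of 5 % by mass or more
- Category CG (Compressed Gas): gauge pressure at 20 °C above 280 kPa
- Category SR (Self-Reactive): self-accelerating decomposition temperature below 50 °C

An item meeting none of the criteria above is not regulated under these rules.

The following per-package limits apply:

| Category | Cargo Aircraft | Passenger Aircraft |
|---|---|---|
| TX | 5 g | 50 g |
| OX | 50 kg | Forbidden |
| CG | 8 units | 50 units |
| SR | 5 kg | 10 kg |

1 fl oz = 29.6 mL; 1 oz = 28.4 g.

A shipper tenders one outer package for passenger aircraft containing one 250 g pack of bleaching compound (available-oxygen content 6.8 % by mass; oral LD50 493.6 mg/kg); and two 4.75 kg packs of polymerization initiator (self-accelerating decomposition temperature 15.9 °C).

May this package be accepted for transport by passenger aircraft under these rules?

Bleaching compound: available-oxygen content 6.8 % by mass ≥ 5 % by mass → Category OX (Oxidizer).
The polymerization initiator has self-accelerating decomposition temperature 15.9 °C, which is < 50 °C, so it is Category SR (Self-Reactive).
Category OX quantity: 250 g.
Category OX is Forbidden by passenger aircraft.
Category SR quantity: two 4.75 kg packs = 9.5 kg.
9.5 kg is within the passenger aircraft limit of 10 kg for Category SR.

No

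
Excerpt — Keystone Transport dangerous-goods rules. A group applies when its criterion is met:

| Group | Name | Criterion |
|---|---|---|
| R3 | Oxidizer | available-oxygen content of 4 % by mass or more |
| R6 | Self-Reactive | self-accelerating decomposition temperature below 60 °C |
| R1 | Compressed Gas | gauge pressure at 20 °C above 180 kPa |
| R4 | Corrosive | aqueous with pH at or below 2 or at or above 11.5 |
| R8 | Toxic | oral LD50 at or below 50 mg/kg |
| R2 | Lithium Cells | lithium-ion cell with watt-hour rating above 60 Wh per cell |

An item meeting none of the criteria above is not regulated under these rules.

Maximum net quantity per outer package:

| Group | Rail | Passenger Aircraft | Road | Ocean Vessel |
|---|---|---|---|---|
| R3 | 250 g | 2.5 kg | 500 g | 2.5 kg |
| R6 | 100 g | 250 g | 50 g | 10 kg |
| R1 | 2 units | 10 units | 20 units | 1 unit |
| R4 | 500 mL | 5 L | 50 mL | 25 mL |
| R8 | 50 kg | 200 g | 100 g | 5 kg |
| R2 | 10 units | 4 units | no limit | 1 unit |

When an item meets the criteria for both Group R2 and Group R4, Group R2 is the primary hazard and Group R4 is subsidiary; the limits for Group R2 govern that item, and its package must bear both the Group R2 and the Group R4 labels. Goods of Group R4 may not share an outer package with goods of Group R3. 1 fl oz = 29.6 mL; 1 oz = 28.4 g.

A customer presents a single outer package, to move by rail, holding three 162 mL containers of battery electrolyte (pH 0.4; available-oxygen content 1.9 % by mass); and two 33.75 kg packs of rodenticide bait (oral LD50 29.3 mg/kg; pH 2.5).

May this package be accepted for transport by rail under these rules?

No

pH 0.4 meets the Group R4 criterion (Corrosive), so the battery electrolyte is Group R4.
With oral LD50 29.3 mg/kg (≤ 50 mg/kg), the rodenticide bait falls in Group R8.
Group R8 quantity: two 33.75 kg packs = 67.5 kg.
That exceeds the Group R8 rail limit of 50 kg.
Group R4 quantity: three 162 mL containers = 486 mL.
486 mL ≤ 500 mL (rail limit, Group R4) — within limit.
The segregation rule (Group R4 with Group R3) does not apply to Group R8 with Group R4.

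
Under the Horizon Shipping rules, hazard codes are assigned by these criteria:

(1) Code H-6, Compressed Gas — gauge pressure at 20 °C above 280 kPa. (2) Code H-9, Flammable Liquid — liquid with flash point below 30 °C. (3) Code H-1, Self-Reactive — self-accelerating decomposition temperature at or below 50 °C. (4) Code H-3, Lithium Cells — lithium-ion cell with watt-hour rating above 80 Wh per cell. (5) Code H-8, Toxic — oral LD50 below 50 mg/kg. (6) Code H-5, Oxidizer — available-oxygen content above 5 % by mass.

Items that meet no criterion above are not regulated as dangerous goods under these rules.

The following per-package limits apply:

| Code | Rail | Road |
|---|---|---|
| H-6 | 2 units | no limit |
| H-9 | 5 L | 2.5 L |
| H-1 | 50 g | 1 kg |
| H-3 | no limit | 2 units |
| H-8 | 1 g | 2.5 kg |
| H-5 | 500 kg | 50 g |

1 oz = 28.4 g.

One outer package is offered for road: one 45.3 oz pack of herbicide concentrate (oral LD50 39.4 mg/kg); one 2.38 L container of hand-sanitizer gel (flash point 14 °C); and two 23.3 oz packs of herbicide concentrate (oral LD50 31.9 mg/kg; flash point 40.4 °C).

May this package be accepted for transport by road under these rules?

Oral LD50 39.4 mg/kg meets the Code H-8 criterion (Toxic), so the herbicide concentrate is Code H-8.
Flash point 14 °C meets the Code H-9 criterion (Flammable Liquid), so the hand-sanitizer gel is Code H-9.
Oral LD50 31.9 mg/kg meets the Code H-8 criterion (Toxic), so the herbicide concentrate is Code H-8.
Code H-8 net quantity: (one 45.3 oz pack = 1286.52 g) + (two 23.3 oz packs = 1323.44 g) = 2609.96 g.
2609.96 g > 2.5 kg (road limit, Code H-8) — over the limit.
Code H-9 quantity: 2.38 L.
2.38 L is within the road limit of 2.5 L for Code H-9.

No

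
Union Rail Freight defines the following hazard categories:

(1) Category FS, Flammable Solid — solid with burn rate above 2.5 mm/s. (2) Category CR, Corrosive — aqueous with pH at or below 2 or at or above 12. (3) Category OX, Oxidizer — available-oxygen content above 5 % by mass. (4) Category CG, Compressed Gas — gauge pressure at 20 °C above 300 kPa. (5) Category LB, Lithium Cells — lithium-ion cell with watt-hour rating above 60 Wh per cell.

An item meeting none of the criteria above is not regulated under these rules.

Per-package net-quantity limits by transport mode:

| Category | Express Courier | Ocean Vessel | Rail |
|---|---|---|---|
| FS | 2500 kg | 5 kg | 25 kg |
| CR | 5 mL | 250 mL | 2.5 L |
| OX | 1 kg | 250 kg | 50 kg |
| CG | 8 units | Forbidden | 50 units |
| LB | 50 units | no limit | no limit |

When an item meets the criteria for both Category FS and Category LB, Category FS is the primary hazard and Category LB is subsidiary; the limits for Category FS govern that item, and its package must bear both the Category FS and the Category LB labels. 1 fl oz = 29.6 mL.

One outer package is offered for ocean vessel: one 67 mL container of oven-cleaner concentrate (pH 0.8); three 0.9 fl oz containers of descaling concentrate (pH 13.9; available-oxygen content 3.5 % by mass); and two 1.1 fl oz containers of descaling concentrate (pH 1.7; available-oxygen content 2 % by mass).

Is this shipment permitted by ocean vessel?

Oven-cleaner concentrate: pH 0.8 ≤ 2 → Category CR (Corrosive).
With pH 13.9 (≥ 12), the descaling concentrate falls in Category CR.
The descaling concentrate has pH 1.7, which is ≤ 2, so it is Category CR (Corrosive).
Category CR net quantity: 67 mL + (three 0.9 fl oz containers = 79.92 mL) + (two 1.1 fl oz containers = 65.12 mL) = 212.04 mL.
That is within the Category CR ocean vessel limit of 250 mL.

Yes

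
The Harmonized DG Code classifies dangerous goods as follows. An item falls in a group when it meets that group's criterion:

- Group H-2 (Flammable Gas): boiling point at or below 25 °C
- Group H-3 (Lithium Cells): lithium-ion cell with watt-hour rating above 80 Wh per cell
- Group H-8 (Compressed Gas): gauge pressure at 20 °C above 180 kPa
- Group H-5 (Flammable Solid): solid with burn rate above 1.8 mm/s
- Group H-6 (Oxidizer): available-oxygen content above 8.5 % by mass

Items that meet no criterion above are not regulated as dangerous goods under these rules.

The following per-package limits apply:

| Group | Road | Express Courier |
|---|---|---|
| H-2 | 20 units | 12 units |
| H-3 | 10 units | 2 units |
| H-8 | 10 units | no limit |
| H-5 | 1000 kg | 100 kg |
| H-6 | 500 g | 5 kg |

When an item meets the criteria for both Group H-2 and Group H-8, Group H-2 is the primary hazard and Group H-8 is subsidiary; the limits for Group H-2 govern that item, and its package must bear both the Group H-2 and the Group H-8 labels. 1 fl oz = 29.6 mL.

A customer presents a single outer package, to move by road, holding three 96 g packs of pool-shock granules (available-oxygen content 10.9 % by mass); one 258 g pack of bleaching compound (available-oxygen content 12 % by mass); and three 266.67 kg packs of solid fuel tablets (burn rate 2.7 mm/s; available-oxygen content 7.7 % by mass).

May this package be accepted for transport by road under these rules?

The pool-shock granules have available-oxygen content 10.9 % by mass, which is > 8.5 % by mass, so they are Group H-6 (Oxidizer).
Bleaching compound: available-oxygen content 12 % by mass > 8.5 % by mass → Group H-6 (Oxidizer).
The solid fuel tablets have burn rate 2.7 mm/s, which is > 1.8 mm/s, so they are Group H-5 (Flammable Solid).
Group H-6 net quantity: (three 96 g packs = 288 g) + 258 g = 546 g.
546 g exceeds the road limit of 500 g for Group H-6.
Group H-5 quantity: three 266.67 kg packs = 800.01 kg.
That is within the Group H-5 road limit of 1000 kg.

No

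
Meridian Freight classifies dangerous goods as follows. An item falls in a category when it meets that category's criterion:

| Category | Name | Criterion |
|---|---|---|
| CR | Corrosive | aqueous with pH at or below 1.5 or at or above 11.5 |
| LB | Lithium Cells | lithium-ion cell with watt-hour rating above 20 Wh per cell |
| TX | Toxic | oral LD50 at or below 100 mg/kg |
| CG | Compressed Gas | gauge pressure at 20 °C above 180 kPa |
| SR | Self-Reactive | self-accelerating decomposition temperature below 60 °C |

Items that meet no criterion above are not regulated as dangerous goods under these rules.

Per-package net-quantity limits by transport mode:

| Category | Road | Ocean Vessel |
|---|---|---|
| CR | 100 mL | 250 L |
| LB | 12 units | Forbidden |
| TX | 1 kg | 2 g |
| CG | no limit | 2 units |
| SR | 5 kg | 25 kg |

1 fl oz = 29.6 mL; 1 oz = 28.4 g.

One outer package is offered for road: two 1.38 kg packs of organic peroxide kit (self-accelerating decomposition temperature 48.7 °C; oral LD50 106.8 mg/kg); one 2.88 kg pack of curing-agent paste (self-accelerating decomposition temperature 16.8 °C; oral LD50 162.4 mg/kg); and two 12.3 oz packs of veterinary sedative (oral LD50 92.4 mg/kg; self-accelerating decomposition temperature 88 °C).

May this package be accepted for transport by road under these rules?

No

Self-accelerating decomposition temperature 48.7 °C meets the Category SR criterion (Self-Reactive), so the organic peroxide kit is Category SR.
Curing-agent paste: self-accelerating decomposition temperature 16.8 °C < 60 °C → Category SR (Self-Reactive).
With oral LD50 92.4 mg/kg (≤ 100 mg/kg), the veterinary sedative falls in Category TX.
Category SR net quantity: (two 1.38 kg packs = 2.76 kg) + 2.88 kg = 5.64 kg.
That exceeds the Category SR road limit of 5 kg.
Category TX quantity: two 12.3 oz packs = 698.64 g.
698.64 g is within the road limit of 1 kg for Category TX.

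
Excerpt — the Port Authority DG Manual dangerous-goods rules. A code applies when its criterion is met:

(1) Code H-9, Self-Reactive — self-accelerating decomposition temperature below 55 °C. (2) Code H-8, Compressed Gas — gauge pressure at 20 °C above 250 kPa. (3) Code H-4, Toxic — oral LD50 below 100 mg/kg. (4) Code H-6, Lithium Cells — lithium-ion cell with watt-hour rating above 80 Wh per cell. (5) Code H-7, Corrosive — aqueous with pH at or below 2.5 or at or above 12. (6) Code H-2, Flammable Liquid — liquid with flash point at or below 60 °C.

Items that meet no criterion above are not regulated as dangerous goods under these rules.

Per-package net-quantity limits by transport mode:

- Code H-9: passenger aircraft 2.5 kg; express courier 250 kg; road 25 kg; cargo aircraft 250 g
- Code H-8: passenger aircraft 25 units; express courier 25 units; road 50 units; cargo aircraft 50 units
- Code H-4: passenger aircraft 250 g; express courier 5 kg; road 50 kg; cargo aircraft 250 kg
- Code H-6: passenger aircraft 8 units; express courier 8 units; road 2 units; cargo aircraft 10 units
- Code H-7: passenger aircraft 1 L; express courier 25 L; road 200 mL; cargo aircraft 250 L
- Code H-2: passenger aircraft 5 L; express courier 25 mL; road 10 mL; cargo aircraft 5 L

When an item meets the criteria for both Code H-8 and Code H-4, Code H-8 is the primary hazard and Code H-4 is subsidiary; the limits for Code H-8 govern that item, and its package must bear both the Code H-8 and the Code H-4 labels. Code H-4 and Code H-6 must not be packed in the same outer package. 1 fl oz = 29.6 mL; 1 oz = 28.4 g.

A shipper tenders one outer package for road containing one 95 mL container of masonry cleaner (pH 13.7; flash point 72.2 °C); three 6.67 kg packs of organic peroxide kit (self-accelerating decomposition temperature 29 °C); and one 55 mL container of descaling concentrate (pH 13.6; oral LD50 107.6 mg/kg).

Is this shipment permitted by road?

Yes

Masonry cleaner: pH 13.7 ≥ 12 → Code H-7 (Corrosive).
Self-accelerating decomposition temperature 29 °C meets the Code H-9 criterion (Self-Reactive), so the organic peroxide kit is Code H-9.
Descaling concentrate: pH 13.6 ≥ 12 → Code H-7 (Corrosive).
Code H-7 net quantity: 95 mL + 55 mL = 150 mL.
150 mL ≤ 200 mL (road limit, Code H-7) — within limit.
Code H-9 quantity: three 6.67 kg packs = 20.01 kg.
20.01 kg is within the road limit of 25 kg for Code H-9.
The segregation rule (Code H-4 with Code H-6) does not apply to Code H-7 with Code H-9.
Every hazard code is within its road limit and no segregation rule is violated.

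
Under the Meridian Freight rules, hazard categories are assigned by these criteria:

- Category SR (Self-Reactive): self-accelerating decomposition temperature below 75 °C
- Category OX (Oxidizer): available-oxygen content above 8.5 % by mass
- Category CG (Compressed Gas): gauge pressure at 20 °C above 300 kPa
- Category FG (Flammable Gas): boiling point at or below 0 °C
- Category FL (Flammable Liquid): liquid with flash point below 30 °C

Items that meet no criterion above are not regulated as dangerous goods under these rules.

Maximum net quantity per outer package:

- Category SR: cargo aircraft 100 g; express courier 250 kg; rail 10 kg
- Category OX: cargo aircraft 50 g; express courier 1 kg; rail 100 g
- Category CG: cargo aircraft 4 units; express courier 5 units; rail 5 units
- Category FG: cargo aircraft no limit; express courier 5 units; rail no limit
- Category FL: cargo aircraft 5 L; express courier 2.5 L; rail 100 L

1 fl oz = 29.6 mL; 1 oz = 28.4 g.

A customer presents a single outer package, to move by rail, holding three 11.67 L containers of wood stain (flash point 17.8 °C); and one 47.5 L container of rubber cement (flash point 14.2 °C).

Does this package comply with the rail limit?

The wood stain has flash point 17.8 °C, which is < 30 °C, so it is Category FL (Flammable Liquid).
Flash point 14.2 °C meets the Category FL criterion (Flammable Liquid), so the rubber cement is Category FL.
Category FL net quantity: (three 11.67 L containers = 35.01 L) + 47.5 L = 82.51 L.
That is within the Category FL rail limit of 100 L.

Yes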